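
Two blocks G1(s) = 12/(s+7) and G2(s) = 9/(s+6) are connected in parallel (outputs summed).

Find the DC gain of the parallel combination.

Parallel: G_eq = G1 + G2. DC gain = G1(0) + G2(0) = 12/7 + 9/6 = 1.7143 + 1.5 = 3.2143.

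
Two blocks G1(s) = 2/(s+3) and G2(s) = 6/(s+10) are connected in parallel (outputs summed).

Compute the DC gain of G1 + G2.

Parallel: G_eq = G1 + G2. DC gain = G1(0) + G2(0) = 2/3 + 6/10 = 0.6667 + 0.6 = 1.2667.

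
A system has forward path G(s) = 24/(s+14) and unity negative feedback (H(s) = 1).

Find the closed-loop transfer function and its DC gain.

T(s) = G/(1+GH) = [24/(s+14)] / [1 + 24/(s+14)] = 24/(s+14+24) = 24/(s+38). DC gain = 24/38 = 0.6316.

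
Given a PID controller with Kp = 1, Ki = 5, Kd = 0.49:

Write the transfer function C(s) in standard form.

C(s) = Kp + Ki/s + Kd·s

Substituting values: C(s) = 1 + 5/s + 0.49s = (0.49s² + s + 5)/s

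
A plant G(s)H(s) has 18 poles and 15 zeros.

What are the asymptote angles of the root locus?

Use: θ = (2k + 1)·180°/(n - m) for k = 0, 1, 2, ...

n - m = 18 - 15 = 3. Angles: θk = (2k + 1)·180°/3 = 60°, 180°, 300°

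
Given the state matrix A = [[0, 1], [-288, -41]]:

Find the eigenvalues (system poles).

det(A - λI) = λ² - (-41)λ + 288 = (λ - (-32))(λ - (-9)). Eigenvalues: -32, -9.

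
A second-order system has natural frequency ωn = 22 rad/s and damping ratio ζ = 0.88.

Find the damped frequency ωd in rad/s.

ωd = ωn√(1 - ζ²) = 22√(1 - 0.88²) = 10.45 rad/s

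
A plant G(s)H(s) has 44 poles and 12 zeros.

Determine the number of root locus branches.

Root locus has n branches where n = number of poles = 44.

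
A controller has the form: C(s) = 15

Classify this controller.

This is a Proportional (P) controller.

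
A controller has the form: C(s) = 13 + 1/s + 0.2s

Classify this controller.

This is a Proportional-Integral-Derivative (PID) controller.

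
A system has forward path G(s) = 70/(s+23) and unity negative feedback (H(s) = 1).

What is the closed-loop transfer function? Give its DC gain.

T(s) = G/(1+GH) = [70/(s+23)] / [1 + 70/(s+23)] = 70/(s+23+70) = 70/(s+93). DC gain = 70/93 = 0.7527.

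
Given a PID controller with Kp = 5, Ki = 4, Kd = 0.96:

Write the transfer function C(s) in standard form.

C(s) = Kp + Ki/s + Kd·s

Substituting values: C(s) = 5 + 4/s + 0.96s = (0.96s² + 5s + 4)/s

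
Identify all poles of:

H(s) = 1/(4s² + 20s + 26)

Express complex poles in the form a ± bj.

Discriminant = 20² - 4×4×26 = 400 - 416 = -16 < 0, so the poles are a complex conjugate pair s = (-20 ± j√16)/(2×4). Real part = -20/(2×4) = -20/8 = -2.5; imaginary part = ±√16/(2×4) = 4/8 = 0.5. Poles: s = -2.5 ± 0.5j.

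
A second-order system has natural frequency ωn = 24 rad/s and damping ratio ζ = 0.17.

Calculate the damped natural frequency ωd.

ωd = ωn√(1 - ζ²) = 24√(1 - 0.17²) = 23.65 rad/s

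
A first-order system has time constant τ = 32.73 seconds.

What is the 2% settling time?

For first-order system, 2% settling time ≈ 4τ = 4 × 32.73 = 130.92 s.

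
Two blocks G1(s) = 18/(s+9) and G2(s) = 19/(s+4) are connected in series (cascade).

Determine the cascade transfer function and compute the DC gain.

Series: multiply transfer functions. G_eq = 18/(s+9) × 19/(s+4) = 342/((s+9)(s+4)). DC gain = 342/(9×4) = 9.5.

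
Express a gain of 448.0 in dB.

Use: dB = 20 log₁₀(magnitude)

dB = 20 log₁₀(448.0) = 53.0 dB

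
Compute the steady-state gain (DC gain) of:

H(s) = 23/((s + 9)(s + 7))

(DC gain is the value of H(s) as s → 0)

DC gain = H(0) = 23/(9 × 7) = 23/63 = 0.3651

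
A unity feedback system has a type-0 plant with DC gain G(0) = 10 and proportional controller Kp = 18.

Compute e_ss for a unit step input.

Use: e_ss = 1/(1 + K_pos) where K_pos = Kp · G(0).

K_pos = Kp · G(0) = 18 × 10 = 180. e_ss = 1/(1 + 180) = 0.0055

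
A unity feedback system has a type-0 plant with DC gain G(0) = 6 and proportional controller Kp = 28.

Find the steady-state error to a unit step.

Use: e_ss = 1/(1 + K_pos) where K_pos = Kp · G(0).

K_pos = Kp · G(0) = 28 × 6 = 168. e_ss = 1/(1 + 168) = 0.0059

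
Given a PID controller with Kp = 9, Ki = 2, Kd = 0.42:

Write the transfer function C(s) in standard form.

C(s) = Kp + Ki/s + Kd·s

Substituting values: C(s) = 9 + 2/s + 0.42s = (0.42s² + 9s + 2)/s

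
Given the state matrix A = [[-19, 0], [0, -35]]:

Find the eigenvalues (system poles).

For diagonal matrix, eigenvalues are diagonal entries: λ₁ = -19, λ₂ = -35.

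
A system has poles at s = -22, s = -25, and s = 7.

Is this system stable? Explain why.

Pole(s) at s = 7 are not in the left half-plane. System is unstable.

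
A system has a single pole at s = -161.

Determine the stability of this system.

Pole at s = -161 is in the left half-plane. Stable.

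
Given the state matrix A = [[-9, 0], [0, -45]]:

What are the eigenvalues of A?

For diagonal matrix, eigenvalues are diagonal entries: λ₁ = -9, λ₂ = -45.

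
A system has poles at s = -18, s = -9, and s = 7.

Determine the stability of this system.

Pole(s) at s = 7 are not in the left half-plane. System is unstable.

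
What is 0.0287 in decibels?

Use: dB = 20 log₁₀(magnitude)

dB = 20 log₁₀(0.0287) = -30.8 dB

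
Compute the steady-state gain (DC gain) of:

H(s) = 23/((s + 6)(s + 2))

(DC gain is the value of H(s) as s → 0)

DC gain = H(0) = 23/(6 × 2) = 23/12 = 1.9167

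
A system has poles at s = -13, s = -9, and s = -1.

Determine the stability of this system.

All poles are in the left half-plane. System is stable.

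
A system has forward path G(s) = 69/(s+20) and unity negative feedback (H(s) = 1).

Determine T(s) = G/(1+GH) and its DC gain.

T(s) = G/(1+GH) = [69/(s+20)] / [1 + 69/(s+20)] = 69/(s+20+69) = 69/(s+89). DC gain = 69/89 = 0.7753.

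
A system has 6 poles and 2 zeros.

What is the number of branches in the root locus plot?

Root locus has n branches where n = number of poles = 6.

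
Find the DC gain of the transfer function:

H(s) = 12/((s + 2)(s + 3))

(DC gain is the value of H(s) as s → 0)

DC gain = H(0) = 12/(2 × 3) = 12/6 = 2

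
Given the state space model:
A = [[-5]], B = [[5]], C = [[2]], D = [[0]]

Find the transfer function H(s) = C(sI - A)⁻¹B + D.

(sI - A)⁻¹ = 1/(s + 5). H(s) = 2 × 5/(s + 5) + 0 = 10/(s + 5).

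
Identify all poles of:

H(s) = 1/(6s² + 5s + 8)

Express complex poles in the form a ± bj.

Discriminant = 5² - 4×6×8 = 25 - 192 = -167 < 0, so the poles are a complex conjugate pair s = (-5 ± j√167)/(2×6). Real part = -5/(2×6) = -5/12 ≈ -0.4167; imaginary part = ±√167/(2×6) ≈ 1.0769. Poles: s = -0.4167 ± 1.0769j.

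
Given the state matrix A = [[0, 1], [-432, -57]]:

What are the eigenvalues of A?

det(A - λI) = λ² - (-57)λ + 432 = (λ - (-48))(λ - (-9)). Eigenvalues: -48, -9.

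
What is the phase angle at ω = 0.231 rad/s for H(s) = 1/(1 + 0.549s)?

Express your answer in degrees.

Phase = -arctan(ωτ) = -arctan(0.231 × 0.549) = -7.2°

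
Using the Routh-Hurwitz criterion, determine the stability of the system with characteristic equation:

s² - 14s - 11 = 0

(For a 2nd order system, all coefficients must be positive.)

Coefficients: 1, -14, -11. b=-14, c=-11 not positive, so system is unstable.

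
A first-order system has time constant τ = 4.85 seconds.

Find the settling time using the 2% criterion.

For first-order system, 2% settling time ≈ 4τ = 4 × 4.85 = 19.4 s.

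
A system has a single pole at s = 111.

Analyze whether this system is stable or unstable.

Pole at s = 111 is in the right half-plane. Unstable.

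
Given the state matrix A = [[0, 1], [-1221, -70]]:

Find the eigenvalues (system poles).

det(A - λI) = λ² - (-70)λ + 1221 = (λ - (-37))(λ - (-33)). Eigenvalues: -37, -33.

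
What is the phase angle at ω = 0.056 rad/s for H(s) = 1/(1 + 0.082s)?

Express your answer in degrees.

Phase = -arctan(ωτ) = -arctan(0.056 × 0.082) = -0.3°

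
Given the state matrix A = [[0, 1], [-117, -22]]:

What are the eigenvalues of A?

det(A - λI) = λ² - (-22)λ + 117 = (λ - (-13))(λ - (-9)). Eigenvalues: -13, -9.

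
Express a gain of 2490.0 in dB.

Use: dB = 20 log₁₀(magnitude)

dB = 20 log₁₀(2490.0) = 67.9 dB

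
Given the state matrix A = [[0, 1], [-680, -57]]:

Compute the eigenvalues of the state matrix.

det(A - λI) = λ² - (-57)λ + 680 = (λ - (-40))(λ - (-17)). Eigenvalues: -40, -17.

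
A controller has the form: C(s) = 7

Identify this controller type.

This is a Proportional (P) controller.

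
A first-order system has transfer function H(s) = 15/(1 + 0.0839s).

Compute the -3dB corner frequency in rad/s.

Corner frequency = 1/τ = 1/0.0839 = 11.919 rad/s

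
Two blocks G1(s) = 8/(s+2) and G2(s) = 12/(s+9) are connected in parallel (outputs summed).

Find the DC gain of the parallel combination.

Parallel: G_eq = G1 + G2. DC gain = G1(0) + G2(0) = 8/2 + 12/9 = 4 + 1.3333 = 5.3333.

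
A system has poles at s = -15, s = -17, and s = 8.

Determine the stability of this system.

Pole(s) at s = 8 are not in the left half-plane. System is unstable.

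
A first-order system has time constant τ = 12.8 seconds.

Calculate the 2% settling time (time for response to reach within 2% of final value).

For first-order system, 2% settling time ≈ 4τ = 4 × 12.8 = 51.2 s.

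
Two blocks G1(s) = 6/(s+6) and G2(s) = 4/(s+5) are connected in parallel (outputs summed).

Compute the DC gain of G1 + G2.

Parallel: G_eq = G1 + G2. DC gain = G1(0) + G2(0) = 6/6 + 4/5 = 1 + 0.8 = 1.8.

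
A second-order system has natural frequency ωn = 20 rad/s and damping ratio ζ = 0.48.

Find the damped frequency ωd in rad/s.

ωd = ωn√(1 - ζ²) = 20√(1 - 0.48²) = 17.55 rad/s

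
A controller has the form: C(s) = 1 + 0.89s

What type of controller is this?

This is a Proportional-Derivative (PD) controller.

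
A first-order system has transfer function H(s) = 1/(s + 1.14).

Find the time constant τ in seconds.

For H(s) = 1/(s + 1/τ), the pole is at -1/τ = -1.14, so τ = 1/1.14 = 0.8772 s.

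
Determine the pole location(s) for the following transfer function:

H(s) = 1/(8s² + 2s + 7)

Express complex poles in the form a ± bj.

Discriminant = 2² - 4×8×7 = 4 - 224 = -220 < 0, so the poles are a complex conjugate pair s = (-2 ± j√220)/(2×8). Real part = -2/(2×8) = -2/16 = -0.125; imaginary part = ±√220/(2×8) ≈ 0.9270. Poles: s = -0.125 ± 0.9270j.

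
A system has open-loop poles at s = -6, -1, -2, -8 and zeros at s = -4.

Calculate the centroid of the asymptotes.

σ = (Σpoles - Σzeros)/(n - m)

σ = (Σpoles - Σzeros)/(n - m) = (-17 - (-4))/(4 - 1) = -13/3 = -4.33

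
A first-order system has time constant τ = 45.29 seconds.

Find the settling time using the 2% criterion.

For first-order system, 2% settling time ≈ 4τ = 4 × 45.29 = 181.16 s.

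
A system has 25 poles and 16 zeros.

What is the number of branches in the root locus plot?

Root locus has n branches where n = number of poles = 25.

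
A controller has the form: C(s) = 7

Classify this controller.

This is a Proportional (P) controller.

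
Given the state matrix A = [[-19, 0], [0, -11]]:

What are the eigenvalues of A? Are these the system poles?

For diagonal matrix, eigenvalues are diagonal entries: λ₁ = -19, λ₂ = -11. Eigenvalues of A = system poles.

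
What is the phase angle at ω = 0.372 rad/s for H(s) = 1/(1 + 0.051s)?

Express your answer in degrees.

Phase = -arctan(ωτ) = -arctan(0.372 × 0.051) = -1.1°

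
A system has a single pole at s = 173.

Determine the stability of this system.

Pole at s = 173 is in the right half-plane. Unstable.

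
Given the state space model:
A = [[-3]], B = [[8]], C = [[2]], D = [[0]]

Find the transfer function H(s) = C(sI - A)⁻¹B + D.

(sI - A)⁻¹ = 1/(s + 3). H(s) = 2 × 8/(s + 3) + 0 = 16/(s + 3).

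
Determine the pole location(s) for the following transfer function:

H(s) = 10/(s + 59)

Pole is where denominator = 0: s + 59 = 0, so s = -59.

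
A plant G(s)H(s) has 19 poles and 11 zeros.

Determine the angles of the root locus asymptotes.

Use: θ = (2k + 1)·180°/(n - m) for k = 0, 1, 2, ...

n - m = 19 - 11 = 8. Angles: θk = (2k + 1)·180°/8 = 22.5°, 67.5°, 112.5°, 157.5°, 202.5°, 247.5°, 292.5°, 337.5°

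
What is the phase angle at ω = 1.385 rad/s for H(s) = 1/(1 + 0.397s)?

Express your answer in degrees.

Phase = -arctan(ωτ) = -arctan(1.385 × 0.397) = -28.8°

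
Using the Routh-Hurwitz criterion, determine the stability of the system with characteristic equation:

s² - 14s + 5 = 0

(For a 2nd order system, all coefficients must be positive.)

Coefficients: 1, -14, 5. b=-14 not positive, so system is unstable.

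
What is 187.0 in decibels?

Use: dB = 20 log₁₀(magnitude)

dB = 20 log₁₀(187.0) = 45.4 dB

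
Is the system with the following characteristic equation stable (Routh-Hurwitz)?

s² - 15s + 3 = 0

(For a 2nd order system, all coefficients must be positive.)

Coefficients: 1, -15, 3. b=-15 not positive, so system is unstable.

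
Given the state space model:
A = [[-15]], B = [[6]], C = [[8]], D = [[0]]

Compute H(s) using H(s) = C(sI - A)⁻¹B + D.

(sI - A)⁻¹ = 1/(s + 15). H(s) = 8 × 6/(s + 15) + 0 = 48/(s + 15).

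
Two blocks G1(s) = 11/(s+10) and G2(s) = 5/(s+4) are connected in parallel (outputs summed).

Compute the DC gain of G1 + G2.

Parallel: G_eq = G1 + G2. DC gain = G1(0) + G2(0) = 11/10 + 5/4 = 1.1 + 1.25 = 2.35.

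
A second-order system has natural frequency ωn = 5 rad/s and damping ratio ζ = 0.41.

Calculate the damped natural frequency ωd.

ωd = ωn√(1 - ζ²) = 5√(1 - 0.41²) = 4.56 rad/s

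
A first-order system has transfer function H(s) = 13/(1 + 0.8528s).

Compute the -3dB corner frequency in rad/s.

Corner frequency = 1/τ = 1/0.8528 = 1.173 rad/s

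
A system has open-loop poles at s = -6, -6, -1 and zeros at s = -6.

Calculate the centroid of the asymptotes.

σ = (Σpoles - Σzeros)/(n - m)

σ = (Σpoles - Σzeros)/(n - m) = (-13 - (-6))/(3 - 1) = -7/2 = -3.5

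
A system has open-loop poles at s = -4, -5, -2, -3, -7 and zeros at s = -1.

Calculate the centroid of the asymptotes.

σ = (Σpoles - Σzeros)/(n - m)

σ = (Σpoles - Σzeros)/(n - m) = (-21 - (-1))/(5 - 1) = -20/4 = -5.0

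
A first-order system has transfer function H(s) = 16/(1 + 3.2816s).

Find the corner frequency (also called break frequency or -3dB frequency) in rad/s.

Corner frequency = 1/τ = 1/3.2816 = 0.305 rad/s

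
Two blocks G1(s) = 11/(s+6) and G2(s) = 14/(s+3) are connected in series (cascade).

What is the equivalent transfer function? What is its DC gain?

Series: multiply transfer functions. G_eq = 11/(s+6) × 14/(s+3) = 154/((s+6)(s+3)). DC gain = 154/(6×3) = 8.5556.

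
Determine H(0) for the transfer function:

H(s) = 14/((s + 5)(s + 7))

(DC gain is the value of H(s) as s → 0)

DC gain = H(0) = 14/(5 × 7) = 14/35 = 0.4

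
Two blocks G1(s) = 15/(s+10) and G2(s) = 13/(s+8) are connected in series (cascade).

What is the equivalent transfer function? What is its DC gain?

Series: multiply transfer functions. G_eq = 15/(s+10) × 13/(s+8) = 195/((s+10)(s+8)). DC gain = 195/(10×8) = 2.4375.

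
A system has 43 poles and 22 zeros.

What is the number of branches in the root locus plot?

Root locus has n branches where n = number of poles = 43.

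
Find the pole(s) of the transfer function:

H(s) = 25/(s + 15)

Pole is where denominator = 0: s + 15 = 0, so s = -15.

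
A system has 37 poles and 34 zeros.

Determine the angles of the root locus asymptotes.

n - m = 37 - 34 = 3. Angles: θk = (2k + 1)·180°/3 = 60°, 180°, 300°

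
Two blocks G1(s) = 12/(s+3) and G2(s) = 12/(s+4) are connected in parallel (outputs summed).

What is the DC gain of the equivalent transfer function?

Parallel: G_eq = G1 + G2. DC gain = G1(0) + G2(0) = 12/3 + 12/4 = 4 + 3 = 7.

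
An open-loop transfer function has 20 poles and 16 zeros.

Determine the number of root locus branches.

Root locus has n branches where n = number of poles = 20.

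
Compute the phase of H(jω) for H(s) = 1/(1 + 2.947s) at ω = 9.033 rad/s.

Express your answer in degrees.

Phase = -arctan(ωτ) = -arctan(9.033 × 2.947) = -87.8°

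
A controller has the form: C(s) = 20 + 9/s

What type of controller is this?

This is a Proportional-Integral (PI) controller.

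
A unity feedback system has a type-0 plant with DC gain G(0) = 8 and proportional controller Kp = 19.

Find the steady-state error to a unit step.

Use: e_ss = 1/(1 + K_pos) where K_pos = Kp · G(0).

K_pos = Kp · G(0) = 19 × 8 = 152. e_ss = 1/(1 + 152) = 0.0065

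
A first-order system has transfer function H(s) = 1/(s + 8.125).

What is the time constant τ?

For H(s) = 1/(s + 1/τ), the pole is at -1/τ = -8.125, so τ = 1/8.125 = 0.1231 s.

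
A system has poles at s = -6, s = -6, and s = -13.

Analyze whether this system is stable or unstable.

All poles are in the left half-plane. System is stable.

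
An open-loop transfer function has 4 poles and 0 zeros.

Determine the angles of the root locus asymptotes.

n - m = 4 - 0 = 4. Angles: θk = (2k + 1)·180°/4 = 45°, 135°, 225°, 315°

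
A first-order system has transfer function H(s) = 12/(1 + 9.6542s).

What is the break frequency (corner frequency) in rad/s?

Corner frequency = 1/τ = 1/9.6542 = 0.104 rad/s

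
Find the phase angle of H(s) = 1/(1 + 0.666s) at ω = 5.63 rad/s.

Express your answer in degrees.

Phase = -arctan(ωτ) = -arctan(5.63 × 0.666) = -75.1°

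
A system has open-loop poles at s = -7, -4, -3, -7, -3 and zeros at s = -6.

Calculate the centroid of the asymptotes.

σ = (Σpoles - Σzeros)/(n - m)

σ = (Σpoles - Σzeros)/(n - m) = (-24 - (-6))/(5 - 1) = -18/4 = -4.5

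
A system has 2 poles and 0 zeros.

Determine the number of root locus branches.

Root locus has n branches where n = number of poles = 2.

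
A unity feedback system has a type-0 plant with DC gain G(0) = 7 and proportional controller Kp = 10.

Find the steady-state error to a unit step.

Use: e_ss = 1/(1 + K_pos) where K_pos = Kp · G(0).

K_pos = Kp · G(0) = 10 × 7 = 70. e_ss = 1/(1 + 70) = 0.0141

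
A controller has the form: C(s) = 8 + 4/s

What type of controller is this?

This is a Proportional-Integral (PI) controller.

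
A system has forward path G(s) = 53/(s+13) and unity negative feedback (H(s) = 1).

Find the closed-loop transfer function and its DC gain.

T(s) = G/(1+GH) = [53/(s+13)] / [1 + 53/(s+13)] = 53/(s+13+53) = 53/(s+66). DC gain = 53/66 = 0.8030.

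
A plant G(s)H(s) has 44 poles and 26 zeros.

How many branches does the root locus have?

Root locus has n branches where n = number of poles = 44.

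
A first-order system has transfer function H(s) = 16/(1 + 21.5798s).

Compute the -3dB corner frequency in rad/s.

Corner frequency = 1/τ = 1/21.5798 = 0.046 rad/s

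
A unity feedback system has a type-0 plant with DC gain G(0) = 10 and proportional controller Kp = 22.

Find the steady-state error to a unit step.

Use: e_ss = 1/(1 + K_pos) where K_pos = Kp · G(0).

K_pos = Kp · G(0) = 22 × 10 = 220. e_ss = 1/(1 + 220) = 0.0045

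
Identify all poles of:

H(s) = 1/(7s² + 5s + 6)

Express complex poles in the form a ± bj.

Discriminant = 5² - 4×7×6 = 25 - 168 = -143 < 0, so the poles are a complex conjugate pair s = (-5 ± j√143)/(2×7). Real part = -5/(2×7) = -5/14 ≈ -0.3571; imaginary part = ±√143/(2×7) ≈ 0.8542. Poles: s = -0.3571 ± 0.8542j.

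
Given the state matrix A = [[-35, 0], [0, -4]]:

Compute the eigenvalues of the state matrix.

For diagonal matrix, eigenvalues are diagonal entries: λ₁ = -35, λ₂ = -4.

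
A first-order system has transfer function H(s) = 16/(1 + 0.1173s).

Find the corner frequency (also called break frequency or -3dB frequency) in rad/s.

Corner frequency = 1/τ = 1/0.1173 = 8.525 rad/s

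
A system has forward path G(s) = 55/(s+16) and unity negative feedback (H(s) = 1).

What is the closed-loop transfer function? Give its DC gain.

T(s) = G/(1+GH) = [55/(s+16)] / [1 + 55/(s+16)] = 55/(s+16+55) = 55/(s+71). DC gain = 55/71 = 0.7746.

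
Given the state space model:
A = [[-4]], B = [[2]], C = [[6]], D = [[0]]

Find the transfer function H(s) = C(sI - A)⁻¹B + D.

(sI - A)⁻¹ = 1/(s + 4). H(s) = 6 × 2/(s + 4) + 0 = 12/(s + 4).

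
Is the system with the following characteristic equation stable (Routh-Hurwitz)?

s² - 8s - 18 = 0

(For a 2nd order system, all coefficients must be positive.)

Coefficients: 1, -8, -18. b=-8, c=-18 not positive, so system is unstable.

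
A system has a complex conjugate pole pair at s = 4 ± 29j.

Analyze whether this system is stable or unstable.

Real part of poles is 4 (> 0, right half-plane). Unstable.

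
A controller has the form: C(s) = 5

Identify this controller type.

This is a Proportional (P) controller.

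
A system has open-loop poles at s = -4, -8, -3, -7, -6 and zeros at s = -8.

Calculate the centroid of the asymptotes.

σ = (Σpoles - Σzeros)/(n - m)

σ = (Σpoles - Σzeros)/(n - m) = (-28 - (-8))/(5 - 1) = -20/4 = -5.0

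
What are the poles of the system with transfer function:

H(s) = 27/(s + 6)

Pole is where denominator = 0: s + 6 = 0, so s = -6.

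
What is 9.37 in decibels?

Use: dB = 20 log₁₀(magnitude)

dB = 20 log₁₀(9.37) = 19.4 dB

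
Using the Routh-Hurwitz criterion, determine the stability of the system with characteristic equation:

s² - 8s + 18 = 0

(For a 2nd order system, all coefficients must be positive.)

Coefficients: 1, -8, 18. b=-8 not positive, so system is unstable.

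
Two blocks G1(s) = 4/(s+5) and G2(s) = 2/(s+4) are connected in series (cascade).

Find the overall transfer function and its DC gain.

Series: multiply transfer functions. G_eq = 4/(s+5) × 2/(s+4) = 8/((s+5)(s+4)). DC gain = 8/(5×4) = 0.4.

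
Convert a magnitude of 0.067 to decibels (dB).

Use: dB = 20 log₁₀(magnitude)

dB = 20 log₁₀(0.067) = -23.5 dB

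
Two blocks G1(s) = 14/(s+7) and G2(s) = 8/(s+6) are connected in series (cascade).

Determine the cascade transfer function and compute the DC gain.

Series: multiply transfer functions. G_eq = 14/(s+7) × 8/(s+6) = 112/((s+7)(s+6)). DC gain = 112/(7×6) = 2.6667.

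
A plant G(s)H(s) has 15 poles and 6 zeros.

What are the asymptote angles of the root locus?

n - m = 15 - 6 = 9. Angles: θk = (2k + 1)·180°/9 = 20°, 60°, 100°, 140°, 180°, 220°, 260°, 300°, 340°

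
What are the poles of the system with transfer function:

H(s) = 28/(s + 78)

Pole is where denominator = 0: s + 78 = 0, so s = -78.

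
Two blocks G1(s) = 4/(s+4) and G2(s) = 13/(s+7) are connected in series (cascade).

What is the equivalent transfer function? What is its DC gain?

Series: multiply transfer functions. G_eq = 4/(s+4) × 13/(s+7) = 52/((s+4)(s+7)). DC gain = 52/(4×7) = 1.8571.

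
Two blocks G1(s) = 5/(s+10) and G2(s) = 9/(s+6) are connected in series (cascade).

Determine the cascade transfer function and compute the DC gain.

Series: multiply transfer functions. G_eq = 5/(s+10) × 9/(s+6) = 45/((s+10)(s+6)). DC gain = 45/(10×6) = 0.75.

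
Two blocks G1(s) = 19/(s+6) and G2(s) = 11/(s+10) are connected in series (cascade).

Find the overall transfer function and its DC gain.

Series: multiply transfer functions. G_eq = 19/(s+6) × 11/(s+10) = 209/((s+6)(s+10)). DC gain = 209/(6×10) = 3.4833.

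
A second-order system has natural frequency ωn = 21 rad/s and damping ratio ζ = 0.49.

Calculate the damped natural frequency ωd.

ωd = ωn√(1 - ζ²) = 21√(1 - 0.49²) = 18.31 rad/s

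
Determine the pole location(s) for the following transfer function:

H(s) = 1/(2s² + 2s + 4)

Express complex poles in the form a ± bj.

Discriminant = 2² - 4×2×4 = 4 - 32 = -28 < 0, so the poles are a complex conjugate pair s = (-2 ± j√28)/(2×2). Real part = -2/(2×2) = -2/4 = -0.5; imaginary part = ±√28/(2×2) ≈ 1.3229. Poles: s = -0.5 ± 1.3229j.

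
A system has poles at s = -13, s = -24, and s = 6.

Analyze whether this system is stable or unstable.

Pole(s) at s = 6 are not in the left half-plane. System is unstable.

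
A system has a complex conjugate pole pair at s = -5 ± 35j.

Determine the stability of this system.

Real part of poles is -5 (< 0, left half-plane). Stable.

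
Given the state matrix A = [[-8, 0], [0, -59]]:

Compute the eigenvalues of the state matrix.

For diagonal matrix, eigenvalues are diagonal entries: λ₁ = -8, λ₂ = -59.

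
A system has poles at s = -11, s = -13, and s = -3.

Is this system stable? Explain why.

All poles are in the left half-plane. System is stable.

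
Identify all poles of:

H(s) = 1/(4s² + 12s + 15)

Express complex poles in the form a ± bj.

Discriminant = 12² - 4×4×15 = 144 - 240 = -96 < 0, so the poles are a complex conjugate pair s = (-12 ± j√96)/(2×4). Real part = -12/(2×4) = -12/8 = -1.5; imaginary part = ±√96/(2×4) ≈ 1.2247. Poles: s = -1.5 ± 1.2247j.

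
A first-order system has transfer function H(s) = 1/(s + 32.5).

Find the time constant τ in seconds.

For H(s) = 1/(s + 1/τ), the pole is at -1/τ = -32.5, so τ = 1/32.5 = 0.0308 s.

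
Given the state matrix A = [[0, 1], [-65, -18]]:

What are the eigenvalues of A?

det(A - λI) = λ² - (-18)λ + 65 = (λ - (-13))(λ - (-5)). Eigenvalues: -13, -5.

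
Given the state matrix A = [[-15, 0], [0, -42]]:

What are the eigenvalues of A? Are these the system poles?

For diagonal matrix, eigenvalues are diagonal entries: λ₁ = -15, λ₂ = -42. Eigenvalues of A = system poles.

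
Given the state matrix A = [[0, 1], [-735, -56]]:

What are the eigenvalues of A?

det(A - λI) = λ² - (-56)λ + 735 = (λ - (-21))(λ - (-35)). Eigenvalues: -21, -35.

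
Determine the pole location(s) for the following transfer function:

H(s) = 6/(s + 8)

Pole is where denominator = 0: s + 8 = 0, so s = -8.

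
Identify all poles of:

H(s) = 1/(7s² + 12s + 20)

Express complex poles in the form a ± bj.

Discriminant = 12² - 4×7×20 = 144 - 560 = -416 < 0, so the poles are a complex conjugate pair s = (-12 ± j√416)/(2×7). Real part = -12/(2×7) = -12/14 ≈ -0.8571; imaginary part = ±√416/(2×7) ≈ 1.4569. Poles: s = -0.8571 ± 1.4569j.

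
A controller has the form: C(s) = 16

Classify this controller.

This is a Proportional (P) controller.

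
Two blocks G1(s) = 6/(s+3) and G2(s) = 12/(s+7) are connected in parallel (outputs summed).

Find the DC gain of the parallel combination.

Parallel: G_eq = G1 + G2. DC gain = G1(0) + G2(0) = 6/3 + 12/7 = 2 + 1.7143 = 3.7143.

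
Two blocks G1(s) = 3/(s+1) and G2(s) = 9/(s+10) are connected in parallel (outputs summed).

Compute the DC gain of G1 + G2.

Parallel: G_eq = G1 + G2. DC gain = G1(0) + G2(0) = 3/1 + 9/10 = 3 + 0.9 = 3.9.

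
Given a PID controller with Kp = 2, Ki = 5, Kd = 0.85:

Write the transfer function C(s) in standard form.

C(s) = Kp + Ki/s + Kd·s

Substituting values: C(s) = 2 + 5/s + 0.85s = (0.85s² + 2s + 5)/s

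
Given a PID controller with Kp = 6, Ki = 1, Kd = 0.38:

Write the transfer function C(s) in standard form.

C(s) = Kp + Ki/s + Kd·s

Substituting values: C(s) = 6 + 1/s + 0.38s = (0.38s² + 6s + 1)/s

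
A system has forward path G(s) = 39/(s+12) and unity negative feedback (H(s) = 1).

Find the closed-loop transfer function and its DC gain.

T(s) = G/(1+GH) = [39/(s+12)] / [1 + 39/(s+12)] = 39/(s+12+39) = 39/(s+51). DC gain = 39/51 = 0.7647.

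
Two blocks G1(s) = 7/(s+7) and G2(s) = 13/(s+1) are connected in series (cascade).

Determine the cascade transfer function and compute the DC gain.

Series: multiply transfer functions. G_eq = 7/(s+7) × 13/(s+1) = 91/((s+7)(s+1)). DC gain = 91/(7×1) = 13.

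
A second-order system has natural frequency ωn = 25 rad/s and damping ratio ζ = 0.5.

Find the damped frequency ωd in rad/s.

ωd = ωn√(1 - ζ²) = 25√(1 - 0.5²) = 21.65 rad/s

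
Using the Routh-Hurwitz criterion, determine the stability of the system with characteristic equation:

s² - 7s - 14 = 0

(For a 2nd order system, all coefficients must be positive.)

Coefficients: 1, -7, -14. b=-7, c=-14 not positive, so system is unstable.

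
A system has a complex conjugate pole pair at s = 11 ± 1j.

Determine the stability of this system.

Real part of poles is 11 (> 0, right half-plane). Unstable.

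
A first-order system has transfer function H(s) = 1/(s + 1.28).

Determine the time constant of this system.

For H(s) = 1/(s + 1/τ), the pole is at -1/τ = -1.28, so τ = 1/1.28 = 0.78125 s.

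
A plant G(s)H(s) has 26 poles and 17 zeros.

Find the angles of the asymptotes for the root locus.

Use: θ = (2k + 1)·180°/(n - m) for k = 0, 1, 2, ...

n - m = 26 - 17 = 9. Angles: θk = (2k + 1)·180°/9 = 20°, 60°, 100°, 140°, 180°, 220°, 260°, 300°, 340°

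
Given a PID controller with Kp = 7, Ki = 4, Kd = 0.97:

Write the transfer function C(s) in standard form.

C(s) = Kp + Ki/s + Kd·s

Substituting values: C(s) = 7 + 4/s + 0.97s = (0.97s² + 7s + 4)/s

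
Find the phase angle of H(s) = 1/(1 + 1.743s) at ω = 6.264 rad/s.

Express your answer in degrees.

Phase = -arctan(ωτ) = -arctan(6.264 × 1.743) = -84.8°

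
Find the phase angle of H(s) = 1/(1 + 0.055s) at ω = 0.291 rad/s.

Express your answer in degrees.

Phase = -arctan(ωτ) = -arctan(0.291 × 0.055) = -0.9°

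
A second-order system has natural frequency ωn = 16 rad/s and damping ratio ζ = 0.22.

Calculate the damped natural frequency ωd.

ωd = ωn√(1 - ζ²) = 16√(1 - 0.22²) = 15.61 rad/s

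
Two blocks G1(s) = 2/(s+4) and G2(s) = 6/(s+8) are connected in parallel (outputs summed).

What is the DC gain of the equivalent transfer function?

Parallel: G_eq = G1 + G2. DC gain = G1(0) + G2(0) = 2/4 + 6/8 = 0.5 + 0.75 = 1.25.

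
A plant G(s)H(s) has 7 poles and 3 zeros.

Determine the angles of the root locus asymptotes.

n - m = 7 - 3 = 4. Angles: θk = (2k + 1)·180°/4 = 45°, 135°, 225°, 315°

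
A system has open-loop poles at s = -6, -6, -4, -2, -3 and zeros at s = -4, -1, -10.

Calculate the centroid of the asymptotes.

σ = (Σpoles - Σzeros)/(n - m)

σ = (Σpoles - Σzeros)/(n - m) = (-21 - (-15))/(5 - 3) = -6/2 = -3.0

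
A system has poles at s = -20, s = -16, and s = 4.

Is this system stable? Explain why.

Pole(s) at s = 4 are not in the left half-plane. System is unstable.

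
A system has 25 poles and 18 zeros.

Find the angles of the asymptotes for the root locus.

n - m = 25 - 18 = 7. Angles: θk = (2k + 1)·180°/7 = 25.71°, 77.14°, 128.57°, 180°, 231.43°, 282.86°, 334.29°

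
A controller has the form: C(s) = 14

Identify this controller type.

This is a Proportional (P) controller.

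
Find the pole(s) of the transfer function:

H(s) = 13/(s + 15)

Pole is where denominator = 0: s + 15 = 0, so s = -15.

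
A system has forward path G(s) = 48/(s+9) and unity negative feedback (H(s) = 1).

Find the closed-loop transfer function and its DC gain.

T(s) = G/(1+GH) = [48/(s+9)] / [1 + 48/(s+9)] = 48/(s+9+48) = 48/(s+57). DC gain = 48/57 = 0.8421.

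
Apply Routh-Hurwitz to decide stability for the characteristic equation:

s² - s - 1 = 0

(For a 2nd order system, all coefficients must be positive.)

Coefficients: 1, -1, -1. b=-1, c=-1 not positive, so system is unstable.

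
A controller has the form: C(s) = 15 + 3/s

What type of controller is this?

This is a Proportional-Integral (PI) controller.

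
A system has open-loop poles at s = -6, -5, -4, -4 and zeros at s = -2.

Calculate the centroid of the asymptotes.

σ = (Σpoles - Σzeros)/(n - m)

σ = (Σpoles - Σzeros)/(n - m) = (-19 - (-2))/(4 - 1) = -17/3 = -5.67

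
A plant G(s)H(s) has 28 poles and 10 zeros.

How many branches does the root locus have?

Root locus has n branches where n = number of poles = 28.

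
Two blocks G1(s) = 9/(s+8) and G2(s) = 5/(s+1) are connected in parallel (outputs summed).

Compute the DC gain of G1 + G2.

Parallel: G_eq = G1 + G2. DC gain = G1(0) + G2(0) = 9/8 + 5/1 = 1.125 + 5 = 6.125.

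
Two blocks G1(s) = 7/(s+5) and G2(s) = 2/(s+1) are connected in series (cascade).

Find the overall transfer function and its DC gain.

Series: multiply transfer functions. G_eq = 7/(s+5) × 2/(s+1) = 14/((s+5)(s+1)). DC gain = 14/(5×1) = 2.8.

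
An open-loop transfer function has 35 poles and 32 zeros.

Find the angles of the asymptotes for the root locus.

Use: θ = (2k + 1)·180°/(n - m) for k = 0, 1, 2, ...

n - m = 35 - 32 = 3. Angles: θk = (2k + 1)·180°/3 = 60°, 180°, 300°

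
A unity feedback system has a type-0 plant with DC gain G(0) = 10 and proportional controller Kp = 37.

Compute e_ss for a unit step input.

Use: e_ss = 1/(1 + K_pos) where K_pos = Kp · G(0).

K_pos = Kp · G(0) = 37 × 10 = 370. e_ss = 1/(1 + 370) = 0.0027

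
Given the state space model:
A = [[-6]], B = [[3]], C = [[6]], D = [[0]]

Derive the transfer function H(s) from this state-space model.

(sI - A)⁻¹ = 1/(s + 6). H(s) = 6 × 3/(s + 6) + 0 = 18/(s + 6).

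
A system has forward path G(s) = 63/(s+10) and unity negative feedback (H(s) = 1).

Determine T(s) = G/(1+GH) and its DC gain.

T(s) = G/(1+GH) = [63/(s+10)] / [1 + 63/(s+10)] = 63/(s+10+63) = 63/(s+73). DC gain = 63/73 = 0.8630.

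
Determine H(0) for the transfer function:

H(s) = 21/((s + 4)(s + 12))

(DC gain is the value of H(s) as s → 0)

DC gain = H(0) = 21/(4 × 12) = 21/48 = 0.4375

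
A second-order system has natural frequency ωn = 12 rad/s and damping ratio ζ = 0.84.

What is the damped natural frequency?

ωd = ωn√(1 - ζ²) = 12√(1 - 0.84²) = 6.51 rad/s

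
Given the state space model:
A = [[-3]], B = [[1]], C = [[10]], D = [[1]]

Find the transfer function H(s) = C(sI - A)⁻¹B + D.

(sI - A)⁻¹ = 1/(s + 3). H(s) = 10×1/(s + 3) + 1 = (s + 13)/(s + 3).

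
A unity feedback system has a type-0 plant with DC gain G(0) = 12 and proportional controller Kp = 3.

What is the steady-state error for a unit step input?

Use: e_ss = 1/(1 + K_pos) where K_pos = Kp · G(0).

K_pos = Kp · G(0) = 3 × 12 = 36. e_ss = 1/(1 + 36) = 0.0270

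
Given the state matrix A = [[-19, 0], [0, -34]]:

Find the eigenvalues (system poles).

For diagonal matrix, eigenvalues are diagonal entries: λ₁ = -19, λ₂ = -34.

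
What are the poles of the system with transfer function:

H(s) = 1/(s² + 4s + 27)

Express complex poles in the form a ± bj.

Discriminant = 4² - 4×1×27 = 16 - 108 = -92 < 0, so the poles are a complex conjugate pair s = (-4 ± j√92)/(2×1). Real part = -4/(2×1) = -4/2 = -2; imaginary part = ±√92/(2×1) ≈ 4.7958. Poles: s = -2 ± 4.7958j.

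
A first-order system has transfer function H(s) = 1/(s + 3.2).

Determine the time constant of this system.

For H(s) = 1/(s + 1/τ), the pole is at -1/τ = -3.2, so τ = 1/3.2 = 0.3125 s.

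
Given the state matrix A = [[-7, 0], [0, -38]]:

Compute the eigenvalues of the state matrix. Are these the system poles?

For diagonal matrix, eigenvalues are diagonal entries: λ₁ = -7, λ₂ = -38. Eigenvalues of A = system poles.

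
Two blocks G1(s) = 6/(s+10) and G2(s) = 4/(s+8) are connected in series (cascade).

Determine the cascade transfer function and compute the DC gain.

Series: multiply transfer functions. G_eq = 6/(s+10) × 4/(s+8) = 24/((s+10)(s+8)). DC gain = 24/(10×8) = 0.3.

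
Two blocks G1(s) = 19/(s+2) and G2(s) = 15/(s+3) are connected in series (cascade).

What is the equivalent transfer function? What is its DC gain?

Series: multiply transfer functions. G_eq = 19/(s+2) × 15/(s+3) = 285/((s+2)(s+3)). DC gain = 285/(2×3) = 47.5.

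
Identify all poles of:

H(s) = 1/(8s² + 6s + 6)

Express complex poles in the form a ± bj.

Discriminant = 6² - 4×8×6 = 36 - 192 = -156 < 0, so the poles are a complex conjugate pair s = (-6 ± j√156)/(2×8). Real part = -6/(2×8) = -6/16 = -0.375; imaginary part = ±√156/(2×8) ≈ 0.7806. Poles: s = -0.375 ± 0.7806j.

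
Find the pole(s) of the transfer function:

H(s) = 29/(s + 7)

Pole is where denominator = 0: s + 7 = 0, so s = -7.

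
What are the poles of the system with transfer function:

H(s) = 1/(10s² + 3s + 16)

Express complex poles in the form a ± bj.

Discriminant = 3² - 4×10×16 = 9 - 640 = -631 < 0, so the poles are a complex conjugate pair s = (-3 ± j√631)/(2×10). Real part = -3/(2×10) = -3/20 = -0.15; imaginary part = ±√631/(2×10) ≈ 1.2560. Poles: s = -0.15 ± 1.2560j.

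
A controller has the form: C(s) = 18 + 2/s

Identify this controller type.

This is a Proportional-Integral (PI) controller.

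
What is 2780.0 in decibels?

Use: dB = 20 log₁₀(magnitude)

dB = 20 log₁₀(2780.0) = 68.9 dB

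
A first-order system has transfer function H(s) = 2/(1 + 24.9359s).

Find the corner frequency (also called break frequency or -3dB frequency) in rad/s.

Corner frequency = 1/τ = 1/24.9359 = 0.04 rad/s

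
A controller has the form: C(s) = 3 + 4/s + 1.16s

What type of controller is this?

This is a Proportional-Integral-Derivative (PID) controller.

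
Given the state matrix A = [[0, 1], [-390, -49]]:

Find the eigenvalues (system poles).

det(A - λI) = λ² - (-49)λ + 390 = (λ - (-39))(λ - (-10)). Eigenvalues: -39, -10.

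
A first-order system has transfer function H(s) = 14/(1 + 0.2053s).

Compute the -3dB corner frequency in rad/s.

Corner frequency = 1/τ = 1/0.2053 = 4.871 rad/s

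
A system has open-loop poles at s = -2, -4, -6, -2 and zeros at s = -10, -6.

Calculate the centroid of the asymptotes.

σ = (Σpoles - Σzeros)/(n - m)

σ = (Σpoles - Σzeros)/(n - m) = (-14 - (-16))/(4 - 2) = 2/2 = 1.0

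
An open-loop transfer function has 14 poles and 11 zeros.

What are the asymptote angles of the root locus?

n - m = 14 - 11 = 3. Angles: θk = (2k + 1)·180°/3 = 60°, 180°, 300°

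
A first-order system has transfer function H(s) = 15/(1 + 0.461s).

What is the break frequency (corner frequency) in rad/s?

Corner frequency = 1/τ = 1/0.461 = 2.169 rad/s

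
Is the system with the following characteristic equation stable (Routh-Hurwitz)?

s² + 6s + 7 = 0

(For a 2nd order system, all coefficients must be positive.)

Coefficients: 1, 6, 7. All positive, so system is stable.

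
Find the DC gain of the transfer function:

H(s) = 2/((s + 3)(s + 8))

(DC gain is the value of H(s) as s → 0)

DC gain = H(0) = 2/(3 × 8) = 2/24 = 0.0833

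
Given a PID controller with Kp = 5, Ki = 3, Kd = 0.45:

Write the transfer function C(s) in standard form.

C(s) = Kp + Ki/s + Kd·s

Substituting values: C(s) = 5 + 3/s + 0.45s = (0.45s² + 5s + 3)/s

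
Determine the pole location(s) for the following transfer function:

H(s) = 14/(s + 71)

Pole is where denominator = 0: s + 71 = 0, so s = -71.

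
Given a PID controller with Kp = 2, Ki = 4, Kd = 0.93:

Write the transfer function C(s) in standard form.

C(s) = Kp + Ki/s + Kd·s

Substituting values: C(s) = 2 + 4/s + 0.93s = (0.93s² + 2s + 4)/s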